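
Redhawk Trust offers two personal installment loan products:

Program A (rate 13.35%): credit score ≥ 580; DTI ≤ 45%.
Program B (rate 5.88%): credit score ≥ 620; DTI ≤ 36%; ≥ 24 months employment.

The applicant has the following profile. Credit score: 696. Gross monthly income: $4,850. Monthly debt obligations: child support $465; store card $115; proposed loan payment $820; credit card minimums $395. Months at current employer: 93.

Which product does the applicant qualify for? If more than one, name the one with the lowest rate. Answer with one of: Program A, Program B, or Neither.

Program A

Total debts = (465 + 115 + 820 + 395) = 1,795; DTI = 1,795/4,850 = 37%.
Program A: score 696 ≥ 580; DTI 37% ≤ 45% → qualifies.
Program B: score 696 ≥ 620; DTI 37% > 36%; employment 93 ≥ 24 mo → does not qualify.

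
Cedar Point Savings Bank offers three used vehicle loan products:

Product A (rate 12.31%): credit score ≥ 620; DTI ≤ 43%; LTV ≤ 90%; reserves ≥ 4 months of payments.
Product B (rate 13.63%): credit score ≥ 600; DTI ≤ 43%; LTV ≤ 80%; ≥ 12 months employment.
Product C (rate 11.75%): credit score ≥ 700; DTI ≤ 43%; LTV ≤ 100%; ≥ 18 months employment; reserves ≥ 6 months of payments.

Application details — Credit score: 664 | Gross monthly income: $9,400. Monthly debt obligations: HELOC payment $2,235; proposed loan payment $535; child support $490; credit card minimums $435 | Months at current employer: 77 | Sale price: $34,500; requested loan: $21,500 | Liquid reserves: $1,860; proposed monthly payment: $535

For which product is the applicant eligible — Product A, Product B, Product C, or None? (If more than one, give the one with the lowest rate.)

Product B

Total debts = (2,235 + 535 + 490 + 435) = 3,695; DTI = 3,695/9,400 = 39.3%.
LTV = 21,500/34,500 = 62.3%.
Reserves = 1,860/535 = 3.5 months.
Product A: score 664 ≥ 620; DTI 39.3% ≤ 43%; LTV 62.3% ≤ 90%; reserves 3.5 < 4 mo → does not qualify.
Product B: score 664 ≥ 600; DTI 39.3% ≤ 43%; LTV 62.3% ≤ 80%; employment 77 ≥ 12 mo → qualifies.
Product C: score 664 < 700; DTI 39.3% ≤ 43%; LTV 62.3% ≤ 100%; employment 77 ≥ 18 mo; reserves 3.5 < 6 mo → does not qualify.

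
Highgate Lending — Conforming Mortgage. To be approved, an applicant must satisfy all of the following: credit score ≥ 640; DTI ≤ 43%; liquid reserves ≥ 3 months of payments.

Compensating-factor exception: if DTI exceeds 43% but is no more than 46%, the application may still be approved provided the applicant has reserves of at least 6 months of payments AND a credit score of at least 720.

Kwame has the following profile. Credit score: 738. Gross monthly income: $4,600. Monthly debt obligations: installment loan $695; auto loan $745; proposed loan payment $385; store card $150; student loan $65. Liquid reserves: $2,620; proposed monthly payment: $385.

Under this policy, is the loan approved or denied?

Approved

Credit score 738 ≥ 640 (meets base)
Total debts = (695 + 745 + 385 + 150 + 65) = 2,040. DTI: 2,040 ÷ 4,600 = 44.3%, over the 43% base limit.
Reserves = 2,620/385 = 6.8 months ≥ 3
DTI 44.3% is within the 43%–46% exception band; checking compensating factors.
Reserves 6.8 ≥ 6 months; credit score 738 ≥ 720.
Both override conditions satisfied; DTI exception granted.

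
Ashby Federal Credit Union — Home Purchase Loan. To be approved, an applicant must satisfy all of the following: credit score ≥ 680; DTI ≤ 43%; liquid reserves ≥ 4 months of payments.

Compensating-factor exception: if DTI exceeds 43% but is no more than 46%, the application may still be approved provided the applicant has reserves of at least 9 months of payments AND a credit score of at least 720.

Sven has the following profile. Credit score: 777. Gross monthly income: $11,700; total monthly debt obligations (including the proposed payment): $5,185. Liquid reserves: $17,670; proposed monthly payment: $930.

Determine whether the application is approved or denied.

Approved

Credit score 777 ≥ 680 (meets base)
DTI: 5,185 ÷ 11,700 = 44.3%, over the 43% base limit.
Liquid reserves cover 17,670/930 = 19.0 months — ≥ 4 required
44.3% falls in the override range (43%–46%), so the compensating-factor test applies.
Override check — reserves: 19.0 mo (ok); score: 777 (ok).
Both override conditions satisfied; DTI exception granted.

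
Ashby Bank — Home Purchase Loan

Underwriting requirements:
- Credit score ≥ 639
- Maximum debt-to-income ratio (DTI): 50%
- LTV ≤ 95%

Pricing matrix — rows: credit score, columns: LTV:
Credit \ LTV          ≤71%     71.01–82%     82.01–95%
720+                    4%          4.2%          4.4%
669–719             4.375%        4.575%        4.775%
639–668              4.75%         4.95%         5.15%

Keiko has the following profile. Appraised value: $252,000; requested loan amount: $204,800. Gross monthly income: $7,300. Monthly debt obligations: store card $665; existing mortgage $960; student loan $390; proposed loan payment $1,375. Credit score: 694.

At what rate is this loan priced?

Credit score 694 ≥ 639; Total monthly debts = (665 + 960 + 390 + 1,375) = 3,390. DTI = 3,390/7,300 = 46.4% ≤ 50%
Loan-to-value = 204,800/252,000 = 81.3% — pass (95% max)
Credit 694 → row 669–719; LTV 81.3% → column 71.01–82%. Grid cell → 4.575%.

4.575%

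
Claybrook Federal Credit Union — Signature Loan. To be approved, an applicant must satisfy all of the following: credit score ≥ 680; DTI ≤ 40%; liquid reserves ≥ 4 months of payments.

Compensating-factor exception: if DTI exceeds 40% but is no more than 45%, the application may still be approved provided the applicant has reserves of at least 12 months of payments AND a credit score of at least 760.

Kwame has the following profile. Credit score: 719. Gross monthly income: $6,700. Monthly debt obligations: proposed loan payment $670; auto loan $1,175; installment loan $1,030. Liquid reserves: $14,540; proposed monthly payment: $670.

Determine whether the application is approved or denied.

Credit score 719 ≥ 680 (meets base)
Total debts = (670 + 1,175 + 1,030) = 2,875. DTI = 2,875/6,700 = 42.9% > 40% — standard DTI limit exceeded.
Reserves: 14,540 ÷ 670 = 21.7 months (meets 4-month minimum)
42.9% falls in the override range (40%–45%), so the compensating-factor test applies.
Reserves 21.7 ≥ 12 months; credit score 719 < 760.
Compensating-factor requirement not fully met.

Denied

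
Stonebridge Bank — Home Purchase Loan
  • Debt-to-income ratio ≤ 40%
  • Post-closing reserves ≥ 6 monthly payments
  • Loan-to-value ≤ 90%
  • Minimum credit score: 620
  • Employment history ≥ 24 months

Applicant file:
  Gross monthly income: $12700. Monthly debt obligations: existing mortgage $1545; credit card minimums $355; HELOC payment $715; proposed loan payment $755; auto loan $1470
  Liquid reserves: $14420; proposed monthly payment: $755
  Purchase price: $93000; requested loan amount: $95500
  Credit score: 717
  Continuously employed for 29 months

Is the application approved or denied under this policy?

Total monthly debts = (1,545 + 355 + 715 + 755 + 1,470) = 4,840. DTI = 4,840/12,700 = 38.1% ≤ 40%
Reserves: 14,420 ÷ 755 = 19.1 months (meets 6-month minimum)
LTV = 95,500/93,000 = 102.7% > 90%
Credit score 717 ≥ 620 (meets)
Employment 29 ≥ 24 months
Fails on LTV.

Denied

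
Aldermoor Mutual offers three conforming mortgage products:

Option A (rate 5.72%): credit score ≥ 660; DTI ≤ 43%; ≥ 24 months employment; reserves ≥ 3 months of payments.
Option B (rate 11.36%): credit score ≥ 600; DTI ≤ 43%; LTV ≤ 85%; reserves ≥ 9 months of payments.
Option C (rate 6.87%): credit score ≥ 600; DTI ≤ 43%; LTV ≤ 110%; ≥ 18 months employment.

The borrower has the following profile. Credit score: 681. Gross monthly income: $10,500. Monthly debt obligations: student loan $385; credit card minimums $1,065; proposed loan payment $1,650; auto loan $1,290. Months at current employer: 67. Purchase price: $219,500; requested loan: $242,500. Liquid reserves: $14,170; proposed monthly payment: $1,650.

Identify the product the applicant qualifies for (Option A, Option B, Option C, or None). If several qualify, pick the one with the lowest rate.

Total debts = (385 + 1,065 + 1,650 + 1,290) = 4,390; DTI = 4,390/10,500 = 41.8%.
LTV = 242,500/219,500 = 110.5%.
Reserves = 14,170/1,650 = 8.6 months.
Option A: score 681 ≥ 660; DTI 41.8% ≤ 43%; employment 67 ≥ 24 mo; reserves 8.6 ≥ 3 mo → qualifies.
Option B: score 681 ≥ 600; DTI 41.8% ≤ 43%; LTV 110.5% > 85%; reserves 8.6 < 9 mo → does not qualify.
Option C: score 681 ≥ 600; DTI 41.8% ≤ 43%; LTV 110.5% > 110%; employment 67 ≥ 18 mo → does not qualify.

Option A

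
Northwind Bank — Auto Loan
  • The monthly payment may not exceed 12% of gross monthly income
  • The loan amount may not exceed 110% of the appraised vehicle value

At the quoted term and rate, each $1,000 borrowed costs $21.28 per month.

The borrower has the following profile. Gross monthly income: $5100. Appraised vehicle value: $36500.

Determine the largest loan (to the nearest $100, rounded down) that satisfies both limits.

Payment cap: 12% × $5,100 = $612/month.
At $21.28 per $1,000, that supports 612/21.28 × 1,000 ≈ $28,759 → $28,700.
LTV cap: 110% × $36,500 = $40,150 → $40,100.
Binding constraint: payment-to-income.

$28,700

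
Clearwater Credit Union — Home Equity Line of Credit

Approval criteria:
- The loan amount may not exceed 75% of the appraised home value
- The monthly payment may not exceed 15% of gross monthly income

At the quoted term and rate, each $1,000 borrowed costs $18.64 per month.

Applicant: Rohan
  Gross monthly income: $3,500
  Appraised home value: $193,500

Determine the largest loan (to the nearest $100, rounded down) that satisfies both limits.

$28,100

Payment cap: 15% × $3,500 = $525/month.
At $18.64 per $1,000, that supports 525/18.64 × 1,000 ≈ $28,165 → $28,100.
LTV cap: 75% × $193,500 = $145,125 → $145,100.
Binding constraint: payment-to-income.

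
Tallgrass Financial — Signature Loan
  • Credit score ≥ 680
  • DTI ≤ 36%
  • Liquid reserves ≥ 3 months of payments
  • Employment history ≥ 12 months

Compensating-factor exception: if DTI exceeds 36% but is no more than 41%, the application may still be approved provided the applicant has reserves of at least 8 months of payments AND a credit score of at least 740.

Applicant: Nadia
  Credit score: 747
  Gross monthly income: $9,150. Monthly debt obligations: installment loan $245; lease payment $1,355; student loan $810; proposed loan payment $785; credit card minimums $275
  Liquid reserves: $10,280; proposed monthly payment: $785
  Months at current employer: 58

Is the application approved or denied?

Credit score 747 ≥ 680 (meets base)
Total debts = (245 + 1,355 + 810 + 785 + 275) = 3,470. DTI: 3,470 ÷ 9,150 = 37.9%, over the 36% base limit.
Liquid reserves cover 10,280/785 = 13.1 months — ≥ 3 required
Employment 58 ≥ 12 months
DTI 37.9% is within the 36%–41% exception band; checking compensating factors.
Override check — reserves: 13.1 mo (ok); score: 747 (ok).
Both override conditions satisfied; DTI exception granted.

Approved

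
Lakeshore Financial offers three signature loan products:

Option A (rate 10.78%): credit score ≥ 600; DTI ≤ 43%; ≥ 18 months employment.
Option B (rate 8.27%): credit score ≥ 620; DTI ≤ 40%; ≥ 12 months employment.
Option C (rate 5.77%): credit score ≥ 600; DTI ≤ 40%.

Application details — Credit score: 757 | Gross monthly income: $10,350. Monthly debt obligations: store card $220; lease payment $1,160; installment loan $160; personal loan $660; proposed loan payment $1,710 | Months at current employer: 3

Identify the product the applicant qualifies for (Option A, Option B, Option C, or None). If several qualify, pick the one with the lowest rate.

Total debts = (220 + 1,160 + 160 + 660 + 1,710) = 3,910; DTI = 3,910/10,350 = 37.8%.
Option A: score 757 ≥ 600; DTI 37.8% ≤ 43%; employment 3 < 18 mo → does not qualify.
Option B: score 757 ≥ 620; DTI 37.8% ≤ 40%; employment 3 < 12 mo → does not qualify.
Option C: score 757 ≥ 600; DTI 37.8% ≤ 40% → qualifies.

Option C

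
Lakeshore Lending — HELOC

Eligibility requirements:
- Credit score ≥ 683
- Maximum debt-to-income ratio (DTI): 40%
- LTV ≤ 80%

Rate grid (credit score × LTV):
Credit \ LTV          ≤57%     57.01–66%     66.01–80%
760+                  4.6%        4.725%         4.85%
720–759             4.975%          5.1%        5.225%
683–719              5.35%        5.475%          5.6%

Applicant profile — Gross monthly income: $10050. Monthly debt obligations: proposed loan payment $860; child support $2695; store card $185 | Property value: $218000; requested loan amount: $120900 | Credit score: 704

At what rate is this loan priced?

Credit score 704 ≥ 683; Total monthly debts = (860 + 2,695 + 185) = 3,740. Debt-to-income = 3,740/10,050 = 37.2% — meets 40% limit
Loan-to-value = 120,900/218,000 = 55.5% — pass (80% max)
Score 704 is in the 683–719 band; LTV 55.5% is in the ≤57% band → 5.35%.

5.35%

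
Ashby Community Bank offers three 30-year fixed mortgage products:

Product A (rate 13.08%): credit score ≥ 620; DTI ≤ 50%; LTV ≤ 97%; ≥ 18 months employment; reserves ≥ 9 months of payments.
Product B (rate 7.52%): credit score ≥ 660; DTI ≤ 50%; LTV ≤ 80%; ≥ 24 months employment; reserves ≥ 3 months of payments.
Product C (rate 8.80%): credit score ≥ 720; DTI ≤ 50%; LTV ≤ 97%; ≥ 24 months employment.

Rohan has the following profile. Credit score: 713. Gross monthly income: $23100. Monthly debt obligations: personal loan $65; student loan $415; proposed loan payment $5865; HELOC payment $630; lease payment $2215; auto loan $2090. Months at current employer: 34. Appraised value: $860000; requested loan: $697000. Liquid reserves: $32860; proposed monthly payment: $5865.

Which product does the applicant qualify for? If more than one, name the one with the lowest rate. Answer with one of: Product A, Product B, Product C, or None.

None

Total debts = (65 + 415 + 5,865 + 630 + 2,215 + 2,090) = 11,280; DTI = 11,280/23,100 = 48.8%.
LTV = 697,000/860,000 = 81%.
Reserves = 32,860/5,865 = 5.6 months.
Product A: score 713 ≥ 620; DTI 48.8% ≤ 50%; LTV 81% ≤ 97%; employment 34 ≥ 18 mo; reserves 5.6 < 9 mo → does not qualify.
Product B: score 713 ≥ 660; DTI 48.8% ≤ 50%; LTV 81% > 80%; employment 34 ≥ 24 mo; reserves 5.6 ≥ 3 mo → does not qualify.
Product C: score 713 < 720; DTI 48.8% ≤ 50%; LTV 81% ≤ 97%; employment 34 ≥ 24 mo → does not qualify.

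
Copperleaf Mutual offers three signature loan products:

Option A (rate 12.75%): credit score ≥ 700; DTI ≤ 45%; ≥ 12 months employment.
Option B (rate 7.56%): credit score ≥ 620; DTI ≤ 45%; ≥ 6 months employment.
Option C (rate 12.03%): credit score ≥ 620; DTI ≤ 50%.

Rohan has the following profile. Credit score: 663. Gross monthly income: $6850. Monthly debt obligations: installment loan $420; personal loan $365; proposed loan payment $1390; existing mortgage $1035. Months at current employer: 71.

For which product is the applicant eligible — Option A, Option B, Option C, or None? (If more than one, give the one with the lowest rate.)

Total debts = (420 + 365 + 1,390 + 1,035) = 3,210; DTI = 3,210/6,850 = 46.9%.
Option A: score 663 < 700; DTI 46.9% > 45%; employment 71 ≥ 12 mo → does not qualify.
Option B: score 663 ≥ 620; DTI 46.9% > 45%; employment 71 ≥ 6 mo → does not qualify.
Option C: score 663 ≥ 620; DTI 46.9% ≤ 50% → qualifies.

Option C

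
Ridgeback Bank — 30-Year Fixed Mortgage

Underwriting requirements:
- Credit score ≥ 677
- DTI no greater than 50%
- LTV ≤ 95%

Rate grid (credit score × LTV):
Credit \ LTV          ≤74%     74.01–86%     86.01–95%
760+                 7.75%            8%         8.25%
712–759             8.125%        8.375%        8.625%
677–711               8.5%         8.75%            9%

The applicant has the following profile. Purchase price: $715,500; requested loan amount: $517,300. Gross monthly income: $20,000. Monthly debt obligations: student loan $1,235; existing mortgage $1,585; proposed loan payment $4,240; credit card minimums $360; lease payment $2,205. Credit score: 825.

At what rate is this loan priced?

Credit score 825 ≥ 677; Total monthly debts = (1,235 + 1,585 + 4,240 + 360 + 2,205) = 9,625. DTI: 9,625 ÷ 20,000 = 48.1%, within the 50% cap
LTV = 517,300/715,500 = 72.3% ≤ 95%
Score 825 is in the 760+ band; LTV 72.3% is in the ≤74% band → 7.75%.

7.75%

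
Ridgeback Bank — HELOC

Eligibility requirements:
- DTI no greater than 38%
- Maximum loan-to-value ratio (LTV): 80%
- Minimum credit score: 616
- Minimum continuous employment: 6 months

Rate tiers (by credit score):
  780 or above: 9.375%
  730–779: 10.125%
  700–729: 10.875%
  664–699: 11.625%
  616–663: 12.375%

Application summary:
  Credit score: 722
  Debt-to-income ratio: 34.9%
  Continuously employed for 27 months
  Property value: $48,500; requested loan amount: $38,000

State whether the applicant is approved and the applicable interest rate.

Credit score 722 ≥ 616 (meets minimum)
DTI 34.9% is within the 38% limit
Loan-to-value = 38,000/48,500 = 78.4% — pass (80% max)
Employment 27 ≥ 6 months
All requirements met. Score 722 falls in the 700–729 tier → 10.875%.

Approved at 10.875%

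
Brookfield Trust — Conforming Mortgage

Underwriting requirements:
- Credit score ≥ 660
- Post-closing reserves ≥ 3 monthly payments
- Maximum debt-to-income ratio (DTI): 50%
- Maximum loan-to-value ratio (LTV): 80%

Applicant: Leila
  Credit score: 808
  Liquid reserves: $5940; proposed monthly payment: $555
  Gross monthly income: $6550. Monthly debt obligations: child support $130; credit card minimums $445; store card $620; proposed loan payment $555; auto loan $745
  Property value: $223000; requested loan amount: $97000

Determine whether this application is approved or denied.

Credit score 808 ≥ 660 (meets)
Reserves = 5,940/555 = 10.7 months ≥ 3
Total monthly debts = (130 + 445 + 620 + 555 + 745) = 2,495. DTI: 2,495 ÷ 6,550 = 38.1%, within the 50% cap
Loan-to-value = 97,000/223,000 = 43.5% — pass (80% max)
All criteria satisfied.

Approved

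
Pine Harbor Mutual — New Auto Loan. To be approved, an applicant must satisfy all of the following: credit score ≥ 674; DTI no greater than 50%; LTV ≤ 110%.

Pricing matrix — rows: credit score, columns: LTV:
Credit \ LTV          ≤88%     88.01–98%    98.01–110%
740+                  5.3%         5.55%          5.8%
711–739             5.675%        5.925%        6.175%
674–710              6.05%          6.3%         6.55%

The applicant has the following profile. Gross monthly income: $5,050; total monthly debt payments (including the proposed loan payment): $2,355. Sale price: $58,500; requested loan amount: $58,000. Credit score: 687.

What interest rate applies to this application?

6.55%

Credit score 687 ≥ 674; DTI: 2,355 ÷ 5,050 = 46.6%, within the 50% cap
LTV: 58,000 ÷ 58,500 = 99.1%, within 110% cap
Score 687 is in the 674–710 band; LTV 99.1% is in the 98.01–110% band → 6.55%.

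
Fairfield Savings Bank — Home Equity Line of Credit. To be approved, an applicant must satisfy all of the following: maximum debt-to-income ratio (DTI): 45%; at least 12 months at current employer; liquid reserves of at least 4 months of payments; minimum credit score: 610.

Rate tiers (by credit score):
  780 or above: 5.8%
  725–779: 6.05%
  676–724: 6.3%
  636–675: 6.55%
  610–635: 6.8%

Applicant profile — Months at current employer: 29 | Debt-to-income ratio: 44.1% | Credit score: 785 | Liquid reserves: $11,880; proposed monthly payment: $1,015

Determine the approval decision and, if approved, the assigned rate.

Approved at 5.8%

Credit score 785 ≥ 610 (meets minimum)
Employment 29 ≥ 12 months
Debt-to-income 44.1% vs 45% cap — pass
Reserves: 11,880 ÷ 1,015 = 11.7 months (meets 4-month minimum)
All requirements met. Score 785 falls in the 780 or above tier → 5.8%.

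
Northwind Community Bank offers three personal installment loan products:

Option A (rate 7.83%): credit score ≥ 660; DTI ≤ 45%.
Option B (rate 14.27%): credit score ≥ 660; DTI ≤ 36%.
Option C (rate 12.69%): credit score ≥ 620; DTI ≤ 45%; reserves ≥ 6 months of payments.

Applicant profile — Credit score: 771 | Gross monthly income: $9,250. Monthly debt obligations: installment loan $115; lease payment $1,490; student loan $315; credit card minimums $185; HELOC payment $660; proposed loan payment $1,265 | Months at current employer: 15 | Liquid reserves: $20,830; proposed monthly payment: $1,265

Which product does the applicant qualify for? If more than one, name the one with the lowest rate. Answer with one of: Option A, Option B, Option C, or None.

Total debts = (115 + 1,490 + 315 + 185 + 660 + 1,265) = 4,030; DTI = 4,030/9,250 = 43.6%.
Reserves = 20,830/1,265 = 16.5 months.
Option A: score 771 ≥ 660; DTI 43.6% ≤ 45% → qualifies.
Option B: score 771 ≥ 660; DTI 43.6% > 36% → does not qualify.
Option C: score 771 ≥ 620; DTI 43.6% ≤ 45%; reserves 16.5 ≥ 6 mo → qualifies.
Qualifying: Option A, Option C. Lowest rate is 7.83% → Option A.

Option A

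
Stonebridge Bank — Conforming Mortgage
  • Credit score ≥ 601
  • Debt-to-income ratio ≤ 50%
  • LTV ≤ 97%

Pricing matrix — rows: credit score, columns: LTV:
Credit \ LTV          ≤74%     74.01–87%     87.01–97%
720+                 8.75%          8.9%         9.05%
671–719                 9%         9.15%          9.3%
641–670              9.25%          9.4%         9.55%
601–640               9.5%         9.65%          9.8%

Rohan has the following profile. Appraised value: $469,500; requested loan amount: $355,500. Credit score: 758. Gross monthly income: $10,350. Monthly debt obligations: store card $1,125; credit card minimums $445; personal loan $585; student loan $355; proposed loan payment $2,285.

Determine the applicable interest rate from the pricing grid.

8.9%

Credit score 758 ≥ 601; Total monthly debts = (1,125 + 445 + 585 + 355 + 2,285) = 4,795. DTI = 4,795/10,350 = 46.3% ≤ 50%
LTV: 355,500 ÷ 469,500 = 75.7%, within 97% cap
Credit 758 → row 720+; LTV 75.7% → column 74.01–87%. Grid cell → 8.9%.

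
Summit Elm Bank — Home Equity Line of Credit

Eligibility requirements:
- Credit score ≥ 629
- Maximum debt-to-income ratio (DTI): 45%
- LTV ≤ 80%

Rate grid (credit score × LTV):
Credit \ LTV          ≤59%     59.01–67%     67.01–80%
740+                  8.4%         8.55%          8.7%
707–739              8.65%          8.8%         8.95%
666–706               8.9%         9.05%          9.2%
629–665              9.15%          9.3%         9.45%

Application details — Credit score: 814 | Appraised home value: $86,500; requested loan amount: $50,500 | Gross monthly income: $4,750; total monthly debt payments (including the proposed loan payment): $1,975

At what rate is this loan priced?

8.4%

Credit score 814 ≥ 629; DTI = 1,975/4,750 = 41.6% ≤ 45%
Loan-to-value = 50,500/86,500 = 58.4% — pass (80% max)
Score 814 is in the 740+ band; LTV 58.4% is in the ≤59% band → 8.4%.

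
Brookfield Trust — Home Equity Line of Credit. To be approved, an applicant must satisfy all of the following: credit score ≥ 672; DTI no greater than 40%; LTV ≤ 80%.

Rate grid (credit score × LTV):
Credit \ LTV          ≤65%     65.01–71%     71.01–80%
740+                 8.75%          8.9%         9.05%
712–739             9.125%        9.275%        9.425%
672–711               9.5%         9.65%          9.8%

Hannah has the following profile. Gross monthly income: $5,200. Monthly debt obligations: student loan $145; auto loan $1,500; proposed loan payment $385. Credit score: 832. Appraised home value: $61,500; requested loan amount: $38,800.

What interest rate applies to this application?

Credit score 832 ≥ 672; Total monthly debts = (145 + 1,500 + 385) = 2,030. Debt-to-income = 2,030/5,200 = 39% — meets 40% limit
Loan-to-value = 38,800/61,500 = 63.1% — pass (80% max)
Credit 832 → row 740+; LTV 63.1% → column ≤65%. Grid cell → 8.75%.

8.75%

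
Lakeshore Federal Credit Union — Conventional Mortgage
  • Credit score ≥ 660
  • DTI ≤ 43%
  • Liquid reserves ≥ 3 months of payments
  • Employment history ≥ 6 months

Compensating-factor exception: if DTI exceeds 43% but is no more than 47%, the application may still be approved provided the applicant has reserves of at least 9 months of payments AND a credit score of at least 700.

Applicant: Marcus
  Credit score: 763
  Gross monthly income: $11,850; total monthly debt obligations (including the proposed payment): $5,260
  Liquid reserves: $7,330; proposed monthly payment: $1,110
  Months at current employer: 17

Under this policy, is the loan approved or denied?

Denied

Credit score 763 ≥ 660 (meets base)
DTI: 5,260 ÷ 11,850 = 44.4%, over the 43% base limit.
Reserves = 7,330/1,110 = 6.6 months ≥ 3
Employment 17 ≥ 6 months
DTI 44.4% is within the 43%–47% exception band; checking compensating factors.
Reserves 6.6 < 9 months; credit score 763 ≥ 700.
Compensating-factor requirement not fully met.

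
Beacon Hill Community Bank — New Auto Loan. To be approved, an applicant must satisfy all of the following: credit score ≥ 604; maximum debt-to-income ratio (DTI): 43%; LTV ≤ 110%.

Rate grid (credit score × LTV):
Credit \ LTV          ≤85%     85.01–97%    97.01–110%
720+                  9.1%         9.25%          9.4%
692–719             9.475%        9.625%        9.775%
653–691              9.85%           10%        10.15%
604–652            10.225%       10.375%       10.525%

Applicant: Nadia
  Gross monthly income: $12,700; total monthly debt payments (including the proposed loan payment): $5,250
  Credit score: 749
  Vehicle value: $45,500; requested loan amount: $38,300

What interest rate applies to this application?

9.1%

Credit score 749 ≥ 604; DTI: 5,250 ÷ 12,700 = 41.3%, within the 43% cap
LTV: 38,300 ÷ 45,500 = 84.2%, within 110% cap
Row: 749 falls in 720+. Column: 84.2% falls in ≤85%. Rate = 9.1%.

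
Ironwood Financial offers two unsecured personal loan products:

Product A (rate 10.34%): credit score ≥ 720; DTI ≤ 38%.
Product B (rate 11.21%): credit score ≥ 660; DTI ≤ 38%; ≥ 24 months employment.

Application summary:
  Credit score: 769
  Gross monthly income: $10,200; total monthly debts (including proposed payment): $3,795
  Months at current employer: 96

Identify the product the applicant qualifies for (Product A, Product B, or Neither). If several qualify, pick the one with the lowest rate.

Product A

DTI = 3,795/10,200 = 37.2%.
Product A: score 769 ≥ 720; DTI 37.2% ≤ 38% → qualifies.
Product B: score 769 ≥ 660; DTI 37.2% ≤ 38%; employment 96 ≥ 24 mo → qualifies.
Qualifying: Product A, Product B. Lowest rate is 10.34% → Product A.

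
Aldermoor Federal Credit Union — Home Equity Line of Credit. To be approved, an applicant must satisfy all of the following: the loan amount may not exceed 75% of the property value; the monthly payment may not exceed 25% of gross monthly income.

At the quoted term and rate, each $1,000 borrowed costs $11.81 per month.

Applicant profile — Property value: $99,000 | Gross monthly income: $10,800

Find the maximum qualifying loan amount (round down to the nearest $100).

$74,200

Payment cap: 25% × $10,800 = $2,700/month.
At $11.81 per $1,000, that supports 2,700/11.81 × 1,000 ≈ $228,619 → $228,600.
LTV cap: 75% × $99,000 = $74,250 → $74,200.
Binding constraint: loan-to-value.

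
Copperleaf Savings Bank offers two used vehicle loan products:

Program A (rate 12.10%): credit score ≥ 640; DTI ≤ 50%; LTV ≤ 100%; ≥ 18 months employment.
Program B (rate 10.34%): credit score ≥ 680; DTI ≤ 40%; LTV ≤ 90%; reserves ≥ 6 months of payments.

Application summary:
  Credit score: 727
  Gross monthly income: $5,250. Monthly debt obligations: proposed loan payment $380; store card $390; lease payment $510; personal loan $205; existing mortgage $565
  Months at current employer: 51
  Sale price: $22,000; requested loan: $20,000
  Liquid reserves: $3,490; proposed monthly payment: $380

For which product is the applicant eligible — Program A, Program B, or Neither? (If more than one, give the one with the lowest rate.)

Program A

Total debts = (380 + 390 + 510 + 205 + 565) = 2,050; DTI = 2,050/5,250 = 39%.
LTV = 20,000/22,000 = 90.9%.
Reserves = 3,490/380 = 9.2 months.
Program A: score 727 ≥ 640; DTI 39% ≤ 50%; LTV 90.9% ≤ 100%; employment 51 ≥ 18 mo → qualifies.
Program B: score 727 ≥ 680; DTI 39% ≤ 40%; LTV 90.9% > 90%; reserves 9.2 ≥ 6 mo → does not qualify.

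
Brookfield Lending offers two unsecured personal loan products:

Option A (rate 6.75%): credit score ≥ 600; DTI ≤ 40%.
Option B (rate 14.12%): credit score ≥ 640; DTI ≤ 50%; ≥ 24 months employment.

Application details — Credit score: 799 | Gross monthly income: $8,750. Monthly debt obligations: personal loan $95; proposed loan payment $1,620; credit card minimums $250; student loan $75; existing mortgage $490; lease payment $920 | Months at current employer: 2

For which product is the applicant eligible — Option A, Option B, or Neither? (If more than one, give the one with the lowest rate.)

Option A

Total debts = (95 + 1,620 + 250 + 75 + 490 + 920) = 3,450; DTI = 3,450/8,750 = 39.4%.
Option A: score 799 ≥ 600; DTI 39.4% ≤ 40% → qualifies.
Option B: score 799 ≥ 640; DTI 39.4% ≤ 50%; employment 2 < 24 mo → does not qualify.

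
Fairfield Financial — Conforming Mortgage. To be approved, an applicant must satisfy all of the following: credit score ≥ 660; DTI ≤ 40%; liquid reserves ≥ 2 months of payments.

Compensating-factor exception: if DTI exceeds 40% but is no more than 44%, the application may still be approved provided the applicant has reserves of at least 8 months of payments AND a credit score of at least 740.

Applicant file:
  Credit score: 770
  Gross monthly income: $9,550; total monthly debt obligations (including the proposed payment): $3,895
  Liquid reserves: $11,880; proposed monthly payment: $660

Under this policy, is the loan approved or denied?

Credit score 770 ≥ 660 (meets base)
DTI: 3,895 ÷ 9,550 = 40.8%, over the 40% base limit.
Reserves = 11,880/660 = 18.0 months ≥ 2
DTI 40.8% is within the 40%–44% exception band; checking compensating factors.
Override check — reserves: 18.0 mo (ok); score: 770 (ok).
Both override conditions satisfied; DTI exception granted.

Approved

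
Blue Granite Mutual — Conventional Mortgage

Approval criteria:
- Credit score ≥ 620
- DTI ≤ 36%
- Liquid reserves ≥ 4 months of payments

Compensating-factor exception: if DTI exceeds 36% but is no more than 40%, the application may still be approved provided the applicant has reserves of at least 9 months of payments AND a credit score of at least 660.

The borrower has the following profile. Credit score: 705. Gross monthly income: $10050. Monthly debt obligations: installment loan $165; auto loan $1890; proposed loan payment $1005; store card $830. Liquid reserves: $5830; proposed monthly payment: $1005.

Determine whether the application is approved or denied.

Credit score 705 ≥ 620 (meets base)
Total debts = (165 + 1,890 + 1,005 + 830) = 3,890. DTI = 3,890/10,050 = 38.7% > 36% — standard DTI limit exceeded.
Reserves = 5,830/1,005 = 5.8 months ≥ 4
38.7% falls in the override range (36%–40%), so the compensating-factor test applies.
Reserves 5.8 < 9 months; credit score 705 ≥ 660.
Compensating-factor requirement not fully met.

Denied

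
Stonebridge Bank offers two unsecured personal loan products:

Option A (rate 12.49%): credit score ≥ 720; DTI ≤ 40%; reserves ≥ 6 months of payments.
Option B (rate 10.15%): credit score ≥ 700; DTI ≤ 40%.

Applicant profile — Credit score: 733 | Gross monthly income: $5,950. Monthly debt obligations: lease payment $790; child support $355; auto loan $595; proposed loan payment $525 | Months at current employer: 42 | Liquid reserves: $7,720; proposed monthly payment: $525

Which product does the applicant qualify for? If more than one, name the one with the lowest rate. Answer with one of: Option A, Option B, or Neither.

Option B

Total debts = (790 + 355 + 595 + 525) = 2,265; DTI = 2,265/5,950 = 38.1%.
Reserves = 7,720/525 = 14.7 months.
Option A: score 733 ≥ 720; DTI 38.1% ≤ 40%; reserves 14.7 ≥ 6 mo → qualifies.
Option B: score 733 ≥ 700; DTI 38.1% ≤ 40% → qualifies.
Qualifying: Option A, Option B. Lowest rate is 10.15% → Option B.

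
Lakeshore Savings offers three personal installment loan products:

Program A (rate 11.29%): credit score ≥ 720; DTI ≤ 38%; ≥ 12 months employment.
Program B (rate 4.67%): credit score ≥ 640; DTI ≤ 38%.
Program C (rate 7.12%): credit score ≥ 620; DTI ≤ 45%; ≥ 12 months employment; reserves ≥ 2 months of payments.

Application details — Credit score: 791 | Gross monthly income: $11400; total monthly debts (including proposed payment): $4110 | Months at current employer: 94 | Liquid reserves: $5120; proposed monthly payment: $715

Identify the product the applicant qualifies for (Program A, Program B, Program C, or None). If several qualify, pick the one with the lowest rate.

DTI = 4,110/11,400 = 36.1%.
Reserves = 5,120/715 = 7.2 months.
Program A: score 791 ≥ 720; DTI 36.1% ≤ 38%; employment 94 ≥ 12 mo → qualifies.
Program B: score 791 ≥ 640; DTI 36.1% ≤ 38% → qualifies.
Program C: score 791 ≥ 620; DTI 36.1% ≤ 45%; employment 94 ≥ 12 mo; reserves 7.2 ≥ 2 mo → qualifies.
Qualifying: Program A, Program B, Program C. Lowest rate is 4.67% → Program B.

Program B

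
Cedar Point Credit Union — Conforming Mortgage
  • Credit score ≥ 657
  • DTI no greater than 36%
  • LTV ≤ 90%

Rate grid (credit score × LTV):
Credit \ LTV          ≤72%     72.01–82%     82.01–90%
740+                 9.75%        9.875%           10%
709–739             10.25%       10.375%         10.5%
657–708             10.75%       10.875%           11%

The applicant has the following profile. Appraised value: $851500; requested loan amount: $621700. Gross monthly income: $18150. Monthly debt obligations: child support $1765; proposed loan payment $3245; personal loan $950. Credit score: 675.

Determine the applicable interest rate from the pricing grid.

10.875%

Credit score 675 ≥ 657; Total monthly debts = (1,765 + 3,245 + 950) = 5,960. DTI = 5,960/18,150 = 32.8% ≤ 36%
Loan-to-value = 621,700/851,500 = 73% — pass (90% max)
Score 675 is in the 657–708 band; LTV 73% is in the 72.01–82% band → 10.875%.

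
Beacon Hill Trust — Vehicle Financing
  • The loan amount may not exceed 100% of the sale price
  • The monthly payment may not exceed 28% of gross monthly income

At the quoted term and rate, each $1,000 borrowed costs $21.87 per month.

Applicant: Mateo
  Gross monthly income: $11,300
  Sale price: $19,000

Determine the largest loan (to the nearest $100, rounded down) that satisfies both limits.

$19,000

Payment cap: 28% × $11,300 = $3,164/month.
At $21.87 per $1,000, that supports 3,164/21.87 × 1,000 ≈ $144,673 → $144,600.
LTV cap: 100% × $19,000 = $19,000 → $19,000.
Binding constraint: loan-to-value.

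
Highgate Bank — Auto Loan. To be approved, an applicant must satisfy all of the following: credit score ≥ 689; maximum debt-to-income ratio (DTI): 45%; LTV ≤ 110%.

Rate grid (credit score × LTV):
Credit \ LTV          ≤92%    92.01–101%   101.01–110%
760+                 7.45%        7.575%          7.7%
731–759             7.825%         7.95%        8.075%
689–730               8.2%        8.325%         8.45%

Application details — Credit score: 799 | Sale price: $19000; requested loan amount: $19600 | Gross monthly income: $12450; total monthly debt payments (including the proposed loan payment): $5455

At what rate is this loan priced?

Credit score 799 ≥ 689; DTI = 5,455/12,450 = 43.8% ≤ 45%
LTV: 19,600 ÷ 19,000 = 103.2%, within 110% cap
Score 799 is in the 760+ band; LTV 103.2% is in the 101.01–110% band → 7.7%.

7.7%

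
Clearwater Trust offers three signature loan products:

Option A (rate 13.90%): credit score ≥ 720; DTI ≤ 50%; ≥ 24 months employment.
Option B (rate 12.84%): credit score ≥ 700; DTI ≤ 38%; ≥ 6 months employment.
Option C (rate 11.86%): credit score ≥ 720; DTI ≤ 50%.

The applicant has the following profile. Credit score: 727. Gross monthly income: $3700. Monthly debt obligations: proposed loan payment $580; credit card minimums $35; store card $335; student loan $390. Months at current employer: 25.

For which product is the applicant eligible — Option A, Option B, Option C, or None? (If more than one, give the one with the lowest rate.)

Option C

Total debts = (580 + 35 + 335 + 390) = 1,340; DTI = 1,340/3,700 = 36.2%.
Option A: score 727 ≥ 720; DTI 36.2% ≤ 50%; employment 25 ≥ 24 mo → qualifies.
Option B: score 727 ≥ 700; DTI 36.2% ≤ 38%; employment 25 ≥ 6 mo → qualifies.
Option C: score 727 ≥ 720; DTI 36.2% ≤ 50% → qualifies.
Qualifying: Option A, Option B, Option C. Lowest rate is 11.86% → Option C.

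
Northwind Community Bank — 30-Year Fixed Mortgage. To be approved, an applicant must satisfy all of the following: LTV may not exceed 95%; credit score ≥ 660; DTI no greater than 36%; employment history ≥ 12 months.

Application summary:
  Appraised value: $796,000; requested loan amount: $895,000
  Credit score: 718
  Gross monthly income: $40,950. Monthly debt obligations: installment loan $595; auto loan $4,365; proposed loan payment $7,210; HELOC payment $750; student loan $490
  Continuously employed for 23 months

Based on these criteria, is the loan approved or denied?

LTV: 895,000 ÷ 796,000 = 112.4%, exceeds 95% cap
Credit score 718 ≥ 660 (meets)
Total monthly debts = (595 + 4,365 + 7,210 + 750 + 490) = 13,410. Debt-to-income = 13,410/40,950 = 32.7% — meets 36% limit
Employment 23 ≥ 12 months
Fails on LTV.

Denied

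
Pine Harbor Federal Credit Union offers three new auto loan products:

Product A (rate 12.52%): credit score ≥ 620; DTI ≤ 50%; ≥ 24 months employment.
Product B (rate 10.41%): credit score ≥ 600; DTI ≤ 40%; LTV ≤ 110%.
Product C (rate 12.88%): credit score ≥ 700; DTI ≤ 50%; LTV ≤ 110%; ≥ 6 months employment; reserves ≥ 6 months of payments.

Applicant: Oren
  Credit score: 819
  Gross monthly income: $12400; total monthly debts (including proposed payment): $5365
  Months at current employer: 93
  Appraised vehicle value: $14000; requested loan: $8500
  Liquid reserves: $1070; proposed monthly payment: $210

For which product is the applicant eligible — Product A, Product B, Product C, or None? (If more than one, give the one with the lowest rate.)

DTI = 5,365/12,400 = 43.3%.
LTV = 8,500/14,000 = 60.7%.
Reserves = 1,070/210 = 5.1 months.
Product A: score 819 ≥ 620; DTI 43.3% ≤ 50%; employment 93 ≥ 24 mo → qualifies.
Product B: score 819 ≥ 600; DTI 43.3% > 40%; LTV 60.7% ≤ 110% → does not qualify.
Product C: score 819 ≥ 700; DTI 43.3% ≤ 50%; LTV 60.7% ≤ 110%; employment 93 ≥ 6 mo; reserves 5.1 < 6 mo → does not qualify.

Product A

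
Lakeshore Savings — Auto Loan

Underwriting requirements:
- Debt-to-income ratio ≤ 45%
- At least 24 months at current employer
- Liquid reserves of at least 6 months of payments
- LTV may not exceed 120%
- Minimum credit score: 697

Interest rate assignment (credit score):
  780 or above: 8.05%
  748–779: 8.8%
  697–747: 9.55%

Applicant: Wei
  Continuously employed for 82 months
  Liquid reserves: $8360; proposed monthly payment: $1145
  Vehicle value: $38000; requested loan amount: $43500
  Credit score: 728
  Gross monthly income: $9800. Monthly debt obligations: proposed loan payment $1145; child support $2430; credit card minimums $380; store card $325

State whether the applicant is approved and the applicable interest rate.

Credit score 728 ≥ 697 (meets minimum)
Liquid reserves cover 8,360/1,145 = 7.3 months — ≥ 6 required
LTV = 43,500/38,000 = 114.5% ≤ 120%
Total monthly debts = (1,145 + 2,430 + 380 + 325) = 4,280. DTI = 4,280/9,800 = 43.7% ≤ 45%
Employment 82 ≥ 24 months
All requirements met. Score 728 falls in the 697–747 tier → 9.55%.

Approved at 9.55%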